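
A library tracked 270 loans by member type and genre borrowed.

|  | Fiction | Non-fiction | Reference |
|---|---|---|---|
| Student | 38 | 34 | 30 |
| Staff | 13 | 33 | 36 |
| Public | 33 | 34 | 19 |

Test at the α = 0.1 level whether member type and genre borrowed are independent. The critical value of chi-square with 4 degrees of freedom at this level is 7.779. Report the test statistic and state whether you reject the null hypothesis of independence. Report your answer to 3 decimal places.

Row totals: 102, 82, 86. Column totals: 84, 101, 85. Grand total N = 270.
Expected counts (row total × column total / N):
  Student, Fiction: 102×84/270 = 31.7333
  Student, Non-fiction: 102×101/270 = 38.1556
  Student, Reference: 102×85/270 = 32.1111
  Staff, Fiction: 82×84/270 = 25.5111
  Staff, Non-fiction: 82×101/270 = 30.6741
  Staff, Reference: 82×85/270 = 25.8148
  Public, Fiction: 86×84/270 = 26.7556
  Public, Non-fiction: 86×101/270 = 32.1704
  Public, Reference: 86×85/270 = 27.0741
Contributions (O − E)²/E:
  (38 − 31.7333)²/31.7333 = 1.2375
  (34 − 38.1556)²/38.1556 = 0.4526
  (30 − 32.1111)²/32.1111 = 0.1388
  (13 − 25.5111)²/25.5111 = 6.1357
  (33 − 30.6741)²/30.6741 = 0.1764
  (36 − 25.8148)²/25.8148 = 4.0186
  (33 − 26.7556)²/26.7556 = 1.4574
  (34 − 32.1704)²/32.1704 = 0.1041
  (19 − 27.0741)²/27.0741 = 2.4079
χ² = 1.2375 + 0.4526 + 0.1388 + 6.1357 + 0.1764 + 4.0186 + 1.4574 + 0.1041 + 2.4079 = 16.129
df = (3−1)(3−1) = 4. Since 16.129 > 7.779, reject the null hypothesis of independence at α = 0.1.

16.129; reject H₀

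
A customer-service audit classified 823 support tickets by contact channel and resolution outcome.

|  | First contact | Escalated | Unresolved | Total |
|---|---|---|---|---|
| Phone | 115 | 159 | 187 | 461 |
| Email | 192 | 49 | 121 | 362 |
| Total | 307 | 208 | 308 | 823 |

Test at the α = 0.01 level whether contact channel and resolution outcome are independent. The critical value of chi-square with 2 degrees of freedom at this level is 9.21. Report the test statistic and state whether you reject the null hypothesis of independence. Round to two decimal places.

Grand total N = 823.
Expected counts (row total × column total / N):
  Phone, First contact: 461×307/823 = 171.965
  Phone, Escalated: 461×208/823 = 116.510
  Phone, Unresolved: 461×308/823 = 172.525
  Email, First contact: 362×307/823 = 135.035
  Email, Escalated: 362×208/823 = 91.490
  Email, Unresolved: 362×308/823 = 135.475
Contributions (O − E)²/E:
  (115 − 171.965)²/171.965 = 18.8702
  (159 − 116.510)²/116.510 = 15.4957
  (187 − 172.525)²/172.525 = 1.2145
  (192 − 135.035)²/135.035 = 24.0309
  (49 − 91.490)²/91.490 = 19.7333
  (121 − 135.475)²/135.475 = 1.5466
χ² = 18.8702 + 15.4957 + 1.2145 + 24.0309 + 19.7333 + 1.5466 = 80.89
df = (2−1)(3−1) = 2. Since 80.89 > 9.21, reject the null hypothesis of independence at α = 0.01.

80.89; reject H₀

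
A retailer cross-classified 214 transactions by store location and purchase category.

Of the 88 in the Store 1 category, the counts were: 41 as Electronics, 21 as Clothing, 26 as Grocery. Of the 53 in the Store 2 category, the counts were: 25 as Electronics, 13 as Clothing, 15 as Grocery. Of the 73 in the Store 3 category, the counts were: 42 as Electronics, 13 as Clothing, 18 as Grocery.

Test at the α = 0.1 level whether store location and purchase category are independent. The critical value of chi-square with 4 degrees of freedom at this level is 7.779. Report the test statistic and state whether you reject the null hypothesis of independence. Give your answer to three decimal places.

Row totals: 88, 53, 73. Column totals: 108, 47, 59. Grand total N = 214.
Expected counts (row total × column total / N):
  Store 1, Electronics: 88×108/214 = 44.4112
  Store 1, Clothing: 88×47/214 = 19.3271
  Store 1, Grocery: 88×59/214 = 24.2617
  Store 2, Electronics: 53×108/214 = 26.7477
  Store 2, Clothing: 53×47/214 = 11.6402
  Store 2, Grocery: 53×59/214 = 14.6121
  Store 3, Electronics: 73×108/214 = 36.8411
  Store 3, Clothing: 73×47/214 = 16.0327
  Store 3, Grocery: 73×59/214 = 20.1262
Contributions (O − E)²/E:
  (41 − 44.4112)²/44.4112 = 0.2620
  (21 − 19.3271)²/19.3271 = 0.1448
  (26 − 24.2617)²/24.2617 = 0.1245
  (25 − 26.7477)²/26.7477 = 0.1142
  (13 − 11.6402)²/11.6402 = 0.1589
  (15 − 14.6121)²/14.6121 = 0.0103
  (42 − 36.8411)²/36.8411 = 0.7224
  (13 − 16.0327)²/16.0327 = 0.5737
  (18 − 20.1262)²/20.1262 = 0.2246
χ² = 0.2620 + 0.1448 + 0.1245 + 0.1142 + 0.1589 + 0.0103 + 0.7224 + 0.5737 + 0.2246 = 2.335
df = (3−1)(3−1) = 4. Since 2.335 < 7.779, fail to reject the null hypothesis of independence at α = 0.1.

2.335; fail to reject H₀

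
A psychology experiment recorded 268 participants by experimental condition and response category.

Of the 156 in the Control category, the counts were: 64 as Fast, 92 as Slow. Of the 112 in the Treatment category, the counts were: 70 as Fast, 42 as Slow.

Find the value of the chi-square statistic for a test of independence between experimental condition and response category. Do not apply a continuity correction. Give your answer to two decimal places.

Row totals: 156, 112. Column totals: 134, 134. Grand total N = 268.
Expected counts (row total × column total / N):
  Control, Fast: 156×134/268 = 78.000
  Control, Slow: 156×134/268 = 78.000
  Treatment, Fast: 112×134/268 = 56.000
  Treatment, Slow: 112×134/268 = 56.000
Contributions (O − E)²/E:
  (64 − 78.000)²/78.000 = 2.5128
  (92 − 78.000)²/78.000 = 2.5128
  (70 − 56.000)²/56.000 = 3.5000
  (42 − 56.000)²/56.000 = 3.5000
χ² = 2.5128 + 2.5128 + 3.5000 + 3.5000 = 12.03

12.03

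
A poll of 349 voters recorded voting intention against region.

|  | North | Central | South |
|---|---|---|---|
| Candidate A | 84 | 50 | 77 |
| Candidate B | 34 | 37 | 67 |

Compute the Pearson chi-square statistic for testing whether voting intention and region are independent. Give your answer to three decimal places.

8.945

Row totals: 211, 138. Column totals: 118, 87, 144. Grand total N = 349.
Expected counts (row total × column total / N):
  Candidate A, North: 211×118/349 = 71.34097
  Candidate A, Central: 211×87/349 = 52.59885
  Candidate A, South: 211×144/349 = 87.06017
  Candidate B, North: 138×118/349 = 46.65903
  Candidate B, Central: 138×87/349 = 34.40115
  Candidate B, South: 138×144/349 = 56.93983
Contributions (O − E)²/E:
  (84 − 71.34097)²/71.34097 = 2.2463
  (50 − 52.59885)²/52.59885 = 0.1284
  (77 − 87.06017)²/87.06017 = 1.1625
  (34 − 46.65903)²/46.65903 = 3.4345
  (37 − 34.40115)²/34.40115 = 0.1963
  (67 − 56.93983)²/56.93983 = 1.7774
χ² = 2.2463 + 0.1284 + 1.1625 + 3.4345 + 0.1963 + 1.7774 = 8.945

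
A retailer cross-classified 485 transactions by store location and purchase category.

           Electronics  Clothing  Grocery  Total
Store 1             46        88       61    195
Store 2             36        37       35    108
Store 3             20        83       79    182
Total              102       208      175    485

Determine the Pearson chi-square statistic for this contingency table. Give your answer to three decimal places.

23.878

Grand total N = 485.
Expected counts (row total × column total / N):
  Store 1, Electronics: 195×102/485 = 41.0103
  Store 1, Clothing: 195×208/485 = 83.6289
  Store 1, Grocery: 195×175/485 = 70.3608
  Store 2, Electronics: 108×102/485 = 22.7134
  Store 2, Clothing: 108×208/485 = 46.3175
  Store 2, Grocery: 108×175/485 = 38.9691
  Store 3, Electronics: 182×102/485 = 38.2763
  Store 3, Clothing: 182×208/485 = 78.0536
  Store 3, Grocery: 182×175/485 = 65.6701
Contributions (O − E)²/E:
  (46 − 41.0103)²/41.0103 = 0.6071
  (88 − 83.6289)²/83.6289 = 0.2285
  (61 − 70.3608)²/70.3608 = 1.2454
  (36 − 22.7134)²/22.7134 = 7.7722
  (37 − 46.3175)²/46.3175 = 1.8744
  (35 − 38.9691)²/38.9691 = 0.4043
  (20 − 38.2763)²/38.2763 = 8.7266
  (83 − 78.0536)²/78.0536 = 0.3135
  (79 − 65.6701)²/65.6701 = 2.7057
χ² = 0.6071 + 0.2285 + 1.2454 + 7.7722 + 1.8744 + 0.4043 + 8.7266 + 0.3135 + 2.7057 = 23.878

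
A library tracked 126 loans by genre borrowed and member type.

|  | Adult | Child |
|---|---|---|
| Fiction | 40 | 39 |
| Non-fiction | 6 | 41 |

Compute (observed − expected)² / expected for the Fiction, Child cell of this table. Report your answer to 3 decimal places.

Row total (Fiction) = 79; column total (Child) = 80; N = 126.
Expected count E = 79 × 80 / 126 = 50.1587.
Contribution = (O − E)²/E = (39 − 50.1587)² / 50.1587 = 2.482.

2.482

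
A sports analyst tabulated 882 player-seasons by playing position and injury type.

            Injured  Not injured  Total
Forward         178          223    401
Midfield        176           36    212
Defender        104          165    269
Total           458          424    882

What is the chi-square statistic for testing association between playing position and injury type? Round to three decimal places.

110.189

Grand total N = 882.
Expected counts (row total × column total / N):
  Forward, Injured: 401×458/882 = 208.22902
  Forward, Not injured: 401×424/882 = 192.77098
  Midfield, Injured: 212×458/882 = 110.08617
  Midfield, Not injured: 212×424/882 = 101.91383
  Defender, Injured: 269×458/882 = 139.68481
  Defender, Not injured: 269×424/882 = 129.31519
Contributions (O − E)²/E:
  (178 − 208.22902)²/208.22902 = 4.3884
  (223 − 192.77098)²/192.77098 = 4.7403
  (176 − 110.08617)²/110.08617 = 39.4657
  (36 − 101.91383)²/101.91383 = 42.6305
  (104 − 139.68481)²/139.68481 = 9.1163
  (165 − 129.31519)²/129.31519 = 9.8473
χ² = 4.3884 + 4.7403 + 39.4657 + 42.6305 + 9.1163 + 9.8473 = 110.189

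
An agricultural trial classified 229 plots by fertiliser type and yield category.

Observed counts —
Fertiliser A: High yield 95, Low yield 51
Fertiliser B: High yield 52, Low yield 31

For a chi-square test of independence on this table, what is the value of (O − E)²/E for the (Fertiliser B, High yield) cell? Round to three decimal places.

Row total (Fertiliser B) = 83; column total (High yield) = 147; N = 229.
Expected count E = 83 × 147 / 229 = 53.2795.
Contribution = (O − E)²/E = (52 − 53.2795)² / 53.2795 = 0.031.

0.031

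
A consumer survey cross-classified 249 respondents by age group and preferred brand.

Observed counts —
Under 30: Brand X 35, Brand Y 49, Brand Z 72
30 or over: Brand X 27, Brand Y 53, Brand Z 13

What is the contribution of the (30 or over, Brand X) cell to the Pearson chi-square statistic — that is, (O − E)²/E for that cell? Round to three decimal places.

Row total (30 or over) = 93; column total (Brand X) = 62; N = 249.
Expected count E = 93 × 62 / 249 = 23.1566.
Contribution = (O − E)²/E = (27 − 23.1566)² / 23.1566 = 0.638.

0.638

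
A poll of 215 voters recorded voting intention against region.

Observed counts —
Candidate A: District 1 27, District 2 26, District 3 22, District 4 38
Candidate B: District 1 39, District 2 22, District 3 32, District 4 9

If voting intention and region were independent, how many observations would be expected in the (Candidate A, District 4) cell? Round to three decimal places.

Row total (Candidate A) = 113; column total (District 4) = 47; grand total N = 215.
Expected count = (row total × column total) / N = 113 × 47 / 215 = 24.702.

24.702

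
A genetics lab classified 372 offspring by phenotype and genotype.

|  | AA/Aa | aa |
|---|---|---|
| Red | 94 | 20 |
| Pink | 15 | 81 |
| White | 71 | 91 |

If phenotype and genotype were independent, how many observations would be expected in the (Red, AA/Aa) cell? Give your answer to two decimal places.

Row total (Red) = 114; column total (AA/Aa) = 180; grand total N = 372.
Expected count = (row total × column total) / N = 114 × 180 / 372 = 55.16.

55.16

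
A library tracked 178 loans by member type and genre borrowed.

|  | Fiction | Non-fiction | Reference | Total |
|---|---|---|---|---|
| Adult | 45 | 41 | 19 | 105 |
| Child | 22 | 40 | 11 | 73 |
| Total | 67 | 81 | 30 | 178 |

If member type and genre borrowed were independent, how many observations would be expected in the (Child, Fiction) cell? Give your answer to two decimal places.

27.48

Row total (Child) = 73; column total (Fiction) = 67; grand total N = 178.
Expected count = (row total × column total) / N = 73 × 67 / 178 = 27.48.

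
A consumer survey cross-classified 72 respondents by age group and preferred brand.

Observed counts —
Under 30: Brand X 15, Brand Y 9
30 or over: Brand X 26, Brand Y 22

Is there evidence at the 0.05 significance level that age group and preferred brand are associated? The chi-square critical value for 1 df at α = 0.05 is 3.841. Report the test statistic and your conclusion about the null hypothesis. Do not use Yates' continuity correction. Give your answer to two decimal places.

0.45; fail to reject H₀

Row totals: 24, 48. Column totals: 41, 31. Grand total N = 72.
Expected counts (row total × column total / N):
  Under 30, Brand X: 24×41/72 = 13.667
  Under 30, Brand Y: 24×31/72 = 10.333
  30 or over, Brand X: 48×41/72 = 27.333
  30 or over, Brand Y: 48×31/72 = 20.667
Contributions (O − E)²/E:
  (15 − 13.667)²/13.667 = 0.1300
  (9 − 10.333)²/10.333 = 0.1720
  (26 − 27.333)²/27.333 = 0.0650
  (22 − 20.667)²/20.667 = 0.0860
χ² = 0.1300 + 0.1720 + 0.0650 + 0.0860 = 0.45
df = (2−1)(2−1) = 1. Since 0.45 < 3.841, fail to reject the null hypothesis of independence at α = 0.05.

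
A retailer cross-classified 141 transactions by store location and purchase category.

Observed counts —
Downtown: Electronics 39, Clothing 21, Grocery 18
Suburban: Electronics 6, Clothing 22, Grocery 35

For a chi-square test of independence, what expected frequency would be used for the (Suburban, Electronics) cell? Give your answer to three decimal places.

20.106

Row total (Suburban) = 63; column total (Electronics) = 45; grand total N = 141.
Expected count = (row total × column total) / N = 63 × 45 / 141 = 20.106.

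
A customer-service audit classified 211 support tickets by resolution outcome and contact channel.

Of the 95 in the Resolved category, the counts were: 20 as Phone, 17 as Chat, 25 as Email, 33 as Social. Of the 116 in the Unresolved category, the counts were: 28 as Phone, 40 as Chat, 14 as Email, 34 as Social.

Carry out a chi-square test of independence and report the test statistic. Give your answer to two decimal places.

11.76

Row totals: 95, 116. Column totals: 48, 57, 39, 67. Grand total N = 211.
Expected counts (row total × column total / N):
  Resolved, Phone: 95×48/211 = 21.611
  Resolved, Chat: 95×57/211 = 25.664
  Resolved, Email: 95×39/211 = 17.559
  Resolved, Social: 95×67/211 = 30.166
  Unresolved, Phone: 116×48/211 = 26.389
  Unresolved, Chat: 116×57/211 = 31.336
  Unresolved, Email: 116×39/211 = 21.441
  Unresolved, Social: 116×67/211 = 36.834
Contributions (O − E)²/E:
  (20 − 21.611)²/21.611 = 0.1201
  (17 − 25.664)²/25.664 = 2.9249
  (25 − 17.559)²/17.559 = 3.1533
  (33 − 30.166)²/30.166 = 0.2662
  (28 − 26.389)²/26.389 = 0.0983
  (40 − 31.336)²/31.336 = 2.3955
  (14 − 21.441)²/21.441 = 2.5824
  (34 − 36.834)²/36.834 = 0.2180
χ² = 0.1201 + 2.9249 + 3.1533 + 0.2662 + 0.0983 + 2.3955 + 2.5824 + 0.2180 = 11.76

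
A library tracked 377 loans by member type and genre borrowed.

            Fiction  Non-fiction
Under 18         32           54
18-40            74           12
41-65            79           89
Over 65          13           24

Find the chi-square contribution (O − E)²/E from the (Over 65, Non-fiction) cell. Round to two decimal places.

Row total (Over 65) = 37; column total (Non-fiction) = 179; N = 377.
Expected count E = 37 × 179 / 377 = 17.5676.
Contribution = (O − E)²/E = (24 − 17.5676)² / 17.5676 = 2.36.

2.36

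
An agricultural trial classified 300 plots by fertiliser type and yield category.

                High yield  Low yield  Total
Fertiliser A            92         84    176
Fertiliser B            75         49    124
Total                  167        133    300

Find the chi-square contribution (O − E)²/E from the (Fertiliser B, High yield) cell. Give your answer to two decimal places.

Row total (Fertiliser B) = 124; column total (High yield) = 167; N = 300.
Expected count E = 124 × 167 / 300 = 69.027.
Contribution = (O − E)²/E = (75 − 69.027)² / 69.027 = 0.52.

0.52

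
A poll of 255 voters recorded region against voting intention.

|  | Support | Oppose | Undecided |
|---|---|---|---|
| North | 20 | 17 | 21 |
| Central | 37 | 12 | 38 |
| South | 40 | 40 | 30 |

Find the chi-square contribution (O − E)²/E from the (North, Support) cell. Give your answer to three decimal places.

Row total (North) = 58; column total (Support) = 97; N = 255.
Expected count E = 58 × 97 / 255 = 22.0627.
Contribution = (O − E)²/E = (20 − 22.0627)² / 22.0627 = 0.193.

0.193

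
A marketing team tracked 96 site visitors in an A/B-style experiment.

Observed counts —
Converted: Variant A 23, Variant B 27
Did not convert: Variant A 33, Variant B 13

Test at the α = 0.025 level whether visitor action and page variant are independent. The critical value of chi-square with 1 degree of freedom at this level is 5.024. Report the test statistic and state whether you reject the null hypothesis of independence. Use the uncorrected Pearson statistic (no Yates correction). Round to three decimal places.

6.530; reject H₀

Row totals: 50, 46. Column totals: 56, 40. Grand total N = 96.
Expected counts (row total × column total / N):
  Converted, Variant A: 50×56/96 = 29.16667
  Converted, Variant B: 50×40/96 = 20.83333
  Did not convert, Variant A: 46×56/96 = 26.83333
  Did not convert, Variant B: 46×40/96 = 19.16667
Contributions (O − E)²/E:
  (23 − 29.16667)²/29.16667 = 1.3038
  (27 − 20.83333)²/20.83333 = 1.8253
  (33 − 26.83333)²/26.83333 = 1.4172
  (13 − 19.16667)²/19.16667 = 1.9841
χ² = 1.3038 + 1.8253 + 1.4172 + 1.9841 = 6.530
df = (2−1)(2−1) = 1. Since 6.530 > 5.024, reject the null hypothesis of independence at α = 0.025.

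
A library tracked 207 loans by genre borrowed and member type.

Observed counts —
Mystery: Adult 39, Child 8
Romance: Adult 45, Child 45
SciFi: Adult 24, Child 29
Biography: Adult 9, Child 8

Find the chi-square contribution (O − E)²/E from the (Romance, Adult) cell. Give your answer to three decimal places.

Row total (Romance) = 90; column total (Adult) = 117; N = 207.
Expected count E = 90 × 117 / 207 = 50.8696.
Contribution = (O − E)²/E = (45 − 50.8696)² / 50.8696 = 0.677.

0.677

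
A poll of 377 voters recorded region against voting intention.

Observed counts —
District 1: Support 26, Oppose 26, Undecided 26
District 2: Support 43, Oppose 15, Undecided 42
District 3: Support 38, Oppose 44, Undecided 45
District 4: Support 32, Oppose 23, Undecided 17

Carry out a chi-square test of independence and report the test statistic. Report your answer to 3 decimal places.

Row totals: 78, 100, 127, 72. Column totals: 139, 108, 130. Grand total N = 377.
Expected counts (row total × column total / N):
  District 1, Support: 78×139/377 = 28.7586
  District 1, Oppose: 78×108/377 = 22.3448
  District 1, Undecided: 78×130/377 = 26.8966
  District 2, Support: 100×139/377 = 36.8700
  District 2, Oppose: 100×108/377 = 28.6472
  District 2, Undecided: 100×130/377 = 34.4828
  District 3, Support: 127×139/377 = 46.8249
  District 3, Oppose: 127×108/377 = 36.3820
  District 3, Undecided: 127×130/377 = 43.7931
  District 4, Support: 72×139/377 = 26.5464
  District 4, Oppose: 72×108/377 = 20.6260
  District 4, Undecided: 72×130/377 = 24.8276
Contributions (O − E)²/E:
  (26 − 28.7586)²/28.7586 = 0.2646
  (26 − 22.3448)²/22.3448 = 0.5979
  (26 − 26.8966)²/26.8966 = 0.0299
  (43 − 36.8700)²/36.8700 = 1.0192
  (15 − 28.6472)²/28.6472 = 6.5014
  (42 − 34.4828)²/34.4828 = 1.6387
  (38 − 46.8249)²/46.8249 = 1.6632
  (44 − 36.3820)²/36.3820 = 1.5951
  (45 − 43.7931)²/43.7931 = 0.0333
  (32 − 26.5464)²/26.5464 = 1.1204
  (23 − 20.6260)²/20.6260 = 0.2732
  (17 − 24.8276)²/24.8276 = 2.4679
χ² = 0.2646 + 0.5979 + 0.0299 + 1.0192 + 6.5014 + 1.6387 + 1.6632 + 1.5951 + 0.0333 + 1.1204 + 0.2732 + 2.4679 = 17.205

17.205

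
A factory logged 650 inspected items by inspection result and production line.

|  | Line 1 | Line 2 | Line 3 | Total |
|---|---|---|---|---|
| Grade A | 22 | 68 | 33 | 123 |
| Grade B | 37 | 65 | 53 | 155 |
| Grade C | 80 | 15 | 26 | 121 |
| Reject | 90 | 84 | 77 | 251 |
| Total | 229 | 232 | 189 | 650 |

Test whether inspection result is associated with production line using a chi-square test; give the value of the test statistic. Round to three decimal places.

Grand total N = 650.
Expected counts (row total × column total / N):
  Grade A, Line 1: 123×229/650 = 43.3338
  Grade A, Line 2: 123×232/650 = 43.9015
  Grade A, Line 3: 123×189/650 = 35.7646
  Grade B, Line 1: 155×229/650 = 54.6077
  Grade B, Line 2: 155×232/650 = 55.3231
  Grade B, Line 3: 155×189/650 = 45.0692
  Grade C, Line 1: 121×229/650 = 42.6292
  Grade C, Line 2: 121×232/650 = 43.1877
  Grade C, Line 3: 121×189/650 = 35.1831
  Reject, Line 1: 251×229/650 = 88.4292
  Reject, Line 2: 251×232/650 = 89.5877
  Reject, Line 3: 251×189/650 = 72.9831
Contributions (O − E)²/E:
  (22 − 43.3338)²/43.3338 = 10.5029
  (68 − 43.9015)²/43.9015 = 13.2282
  (33 − 35.7646)²/35.7646 = 0.2137
  (37 − 54.6077)²/54.6077 = 5.6774
  (65 − 55.3231)²/55.3231 = 1.6926
  (53 − 45.0692)²/45.0692 = 1.3956
  (80 − 42.6292)²/42.6292 = 32.7610
  (15 − 43.1877)²/43.1877 = 18.3975
  (26 − 35.1831)²/35.1831 = 2.3969
  (90 − 88.4292)²/88.4292 = 0.0279
  (84 − 89.5877)²/89.5877 = 0.3485
  (77 − 72.9831)²/72.9831 = 0.2211
χ² = 10.5029 + 13.2282 + 0.2137 + 5.6774 + 1.6926 + 1.3956 + 32.7610 + 18.3975 + 2.3969 + 0.0279 + 0.3485 + 0.2211 = 86.863

86.863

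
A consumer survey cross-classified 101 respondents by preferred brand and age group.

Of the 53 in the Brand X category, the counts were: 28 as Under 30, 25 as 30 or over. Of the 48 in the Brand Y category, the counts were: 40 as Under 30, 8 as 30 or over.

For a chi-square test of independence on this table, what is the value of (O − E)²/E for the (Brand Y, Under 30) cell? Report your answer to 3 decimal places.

1.827

Row total (Brand Y) = 48; column total (Under 30) = 68; N = 101.
Expected count E = 48 × 68 / 101 = 32.3168.
Contribution = (O − E)²/E = (40 − 32.3168)² / 32.3168 = 1.827.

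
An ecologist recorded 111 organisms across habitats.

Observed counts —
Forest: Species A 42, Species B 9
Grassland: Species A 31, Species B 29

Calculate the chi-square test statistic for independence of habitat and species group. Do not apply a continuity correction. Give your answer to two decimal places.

11.53

Row totals: 51, 60. Column totals: 73, 38. Grand total N = 111.
Expected counts (row total × column total / N):
  Forest, Species A: 51×73/111 = 33.541
  Forest, Species B: 51×38/111 = 17.459
  Grassland, Species A: 60×73/111 = 39.459
  Grassland, Species B: 60×38/111 = 20.541
Contributions (O − E)²/E:
  (42 − 33.541)²/33.541 = 2.1333
  (9 − 17.459)²/17.459 = 4.0984
  (31 − 39.459)²/39.459 = 1.8134
  (29 − 20.541)²/20.541 = 3.4835
χ² = 2.1333 + 4.0984 + 1.8134 + 3.4835 = 11.53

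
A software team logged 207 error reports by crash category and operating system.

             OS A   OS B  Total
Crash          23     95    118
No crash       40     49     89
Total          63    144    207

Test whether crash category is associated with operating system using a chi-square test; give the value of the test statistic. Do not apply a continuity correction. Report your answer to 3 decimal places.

Grand total N = 207.
Expected counts (row total × column total / N):
  Crash, OS A: 118×63/207 = 35.91304
  Crash, OS B: 118×144/207 = 82.08696
  No crash, OS A: 89×63/207 = 27.08696
  No crash, OS B: 89×144/207 = 61.91304
Contributions (O − E)²/E:
  (23 − 35.91304)²/35.91304 = 4.6431
  (95 − 82.08696)²/82.08696 = 2.0313
  (40 − 27.08696)²/27.08696 = 6.1560
  (49 − 61.91304)²/61.91304 = 2.6932
χ² = 4.6431 + 2.0313 + 6.1560 + 2.6932 = 15.524

15.524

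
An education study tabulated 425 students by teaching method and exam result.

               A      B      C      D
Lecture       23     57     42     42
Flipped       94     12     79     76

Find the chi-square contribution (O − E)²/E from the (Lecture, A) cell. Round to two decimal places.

10.87

Row total (Lecture) = 164; column total (A) = 117; N = 425.
Expected count E = 164 × 117 / 425 = 45.148.
Contribution = (O − E)²/E = (23 − 45.148)² / 45.148 = 10.87.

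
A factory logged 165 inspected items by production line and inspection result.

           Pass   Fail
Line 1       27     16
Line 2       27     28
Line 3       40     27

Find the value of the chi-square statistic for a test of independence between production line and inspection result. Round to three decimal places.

Row totals: 43, 55, 67. Column totals: 94, 71. Grand total N = 165.
Expected counts (row total × column total / N):
  Line 1, Pass: 43×94/165 = 24.4970
  Line 1, Fail: 43×71/165 = 18.5030
  Line 2, Pass: 55×94/165 = 31.3333
  Line 2, Fail: 55×71/165 = 23.6667
  Line 3, Pass: 67×94/165 = 38.1697
  Line 3, Fail: 67×71/165 = 28.8303
Contributions (O − E)²/E:
  (27 − 24.4970)²/24.4970 = 0.2557
  (16 − 18.5030)²/18.5030 = 0.3386
  (27 − 31.3333)²/31.3333 = 0.5993
  (28 − 23.6667)²/23.6667 = 0.7934
  (40 − 38.1697)²/38.1697 = 0.0878
  (27 − 28.8303)²/28.8303 = 0.1162
χ² = 0.2557 + 0.3386 + 0.5993 + 0.7934 + 0.0878 + 0.1162 = 2.191

2.191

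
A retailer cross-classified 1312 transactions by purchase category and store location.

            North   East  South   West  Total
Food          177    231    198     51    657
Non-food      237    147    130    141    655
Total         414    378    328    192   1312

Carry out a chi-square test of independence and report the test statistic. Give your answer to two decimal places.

83.64

Grand total N = 1312.
Expected counts (row total × column total / N):
  Food, North: 657×414/1312 = 207.316
  Food, East: 657×378/1312 = 189.288
  Food, South: 657×328/1312 = 164.250
  Food, West: 657×192/1312 = 96.146
  Non-food, North: 655×414/1312 = 206.684
  Non-food, East: 655×378/1312 = 188.712
  Non-food, South: 655×328/1312 = 163.750
  Non-food, West: 655×192/1312 = 95.854
Contributions (O − E)²/E:
  (177 − 207.316)²/207.316 = 4.4331
  (231 − 189.288)²/189.288 = 9.1918
  (198 − 164.250)²/164.250 = 6.9349
  (51 − 96.146)²/96.146 = 21.1986
  (237 − 206.684)²/206.684 = 4.4467
  (147 − 188.712)²/188.712 = 9.2198
  (130 − 163.750)²/163.750 = 6.9561
  (141 − 95.854)²/95.854 = 21.2632
χ² = 4.4331 + 9.1918 + 6.9349 + 21.1986 + 4.4467 + 9.2198 + 6.9561 + 21.2632 = 83.64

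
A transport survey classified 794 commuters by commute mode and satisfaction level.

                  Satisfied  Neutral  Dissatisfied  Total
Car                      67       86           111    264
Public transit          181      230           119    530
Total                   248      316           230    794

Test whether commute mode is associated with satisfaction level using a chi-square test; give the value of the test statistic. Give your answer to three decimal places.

Grand total N = 794.
Expected counts (row total × column total / N):
  Car, Satisfied: 264×248/794 = 82.4584
  Car, Neutral: 264×316/794 = 105.0680
  Car, Dissatisfied: 264×230/794 = 76.4736
  Public transit, Satisfied: 530×248/794 = 165.5416
  Public transit, Neutral: 530×316/794 = 210.9320
  Public transit, Dissatisfied: 530×230/794 = 153.5264
Contributions (O − E)²/E:
  (67 − 82.4584)²/82.4584 = 2.8980
  (86 − 105.0680)²/105.0680 = 3.4605
  (111 − 76.4736)²/76.4736 = 15.5880
  (181 − 165.5416)²/165.5416 = 1.4435
  (230 − 210.9320)²/210.9320 = 1.7237
  (119 − 153.5264)²/153.5264 = 7.7646
χ² = 2.8980 + 3.4605 + 15.5880 + 1.4435 + 1.7237 + 7.7646 = 32.878

32.878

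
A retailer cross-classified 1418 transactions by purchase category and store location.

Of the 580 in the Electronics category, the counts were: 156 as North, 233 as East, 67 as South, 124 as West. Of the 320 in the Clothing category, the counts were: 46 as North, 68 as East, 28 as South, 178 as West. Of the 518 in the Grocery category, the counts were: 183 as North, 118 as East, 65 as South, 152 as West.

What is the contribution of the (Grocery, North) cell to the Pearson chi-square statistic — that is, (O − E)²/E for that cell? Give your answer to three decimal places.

12.757

Row total (Grocery) = 518; column total (North) = 385; N = 1418.
Expected count E = 518 × 385 / 1418 = 140.6417.
Contribution = (O − E)²/E = (183 − 140.6417)² / 140.6417 = 12.757.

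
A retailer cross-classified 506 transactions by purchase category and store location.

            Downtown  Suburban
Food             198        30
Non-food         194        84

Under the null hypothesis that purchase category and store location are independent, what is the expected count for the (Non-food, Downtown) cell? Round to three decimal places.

Row total (Non-food) = 278; column total (Downtown) = 392; grand total N = 506.
Expected count = (row total × column total) / N = 278 × 392 / 506 = 215.368.

215.368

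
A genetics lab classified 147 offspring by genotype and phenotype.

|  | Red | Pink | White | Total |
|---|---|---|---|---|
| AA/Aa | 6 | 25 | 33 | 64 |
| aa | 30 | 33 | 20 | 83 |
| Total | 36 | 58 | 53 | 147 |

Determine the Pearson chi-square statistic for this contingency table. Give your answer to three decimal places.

Grand total N = 147.
Expected counts (row total × column total / N):
  AA/Aa, Red: 64×36/147 = 15.6735
  AA/Aa, Pink: 64×58/147 = 25.2517
  AA/Aa, White: 64×53/147 = 23.0748
  aa, Red: 83×36/147 = 20.3265
  aa, Pink: 83×58/147 = 32.7483
  aa, White: 83×53/147 = 29.9252
Contributions (O − E)²/E:
  (6 − 15.6735)²/15.6735 = 5.9704
  (25 − 25.2517)²/25.2517 = 0.0025
  (33 − 23.0748)²/23.0748 = 4.2691
  (30 − 20.3265)²/20.3265 = 4.6037
  (33 − 32.7483)²/32.7483 = 0.0019
  (20 − 29.9252)²/29.9252 = 3.2919
χ² = 5.9704 + 0.0025 + 4.2691 + 4.6037 + 0.0019 + 3.2919 = 18.139

18.139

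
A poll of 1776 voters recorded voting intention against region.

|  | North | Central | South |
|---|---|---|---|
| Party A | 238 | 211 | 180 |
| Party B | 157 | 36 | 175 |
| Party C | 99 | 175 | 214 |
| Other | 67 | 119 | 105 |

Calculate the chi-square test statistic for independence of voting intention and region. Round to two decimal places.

145.37

Row totals: 629, 368, 488, 291. Column totals: 561, 541, 674. Grand total N = 1776.
Expected counts (row total × column total / N):
  Party A, North: 629×561/1776 = 198.688
  Party A, Central: 629×541/1776 = 191.604
  Party A, South: 629×674/1776 = 238.708
  Party B, North: 368×561/1776 = 116.243
  Party B, Central: 368×541/1776 = 112.099
  Party B, South: 368×674/1776 = 139.658
  Party C, North: 488×561/1776 = 154.149
  Party C, Central: 488×541/1776 = 148.653
  Party C, South: 488×674/1776 = 185.198
  Other, North: 291×561/1776 = 91.921
  Other, Central: 291×541/1776 = 88.644
  Other, South: 291×674/1776 = 110.436
Contributions (O − E)²/E:
  (238 − 198.688)²/198.688 = 7.7782
  (211 − 191.604)²/191.604 = 1.9634
  (180 − 238.708)²/238.708 = 14.4387
  (157 − 116.243)²/116.243 = 14.2902
  (36 − 112.099)²/112.099 = 51.6602
  (175 − 139.658)²/139.658 = 8.9437
  (99 − 154.149)²/154.149 = 19.7303
  (175 − 148.653)²/148.653 = 4.6697
  (214 − 185.198)²/185.198 = 4.4793
  (67 − 91.921)²/91.921 = 6.7564
  (119 − 88.644)²/88.644 = 10.3954
  (105 − 110.436)²/110.436 = 0.2676
χ² = 7.7782 + 1.9634 + 14.4387 + 14.2902 + 51.6602 + 8.9437 + 19.7303 + 4.6697 + 4.4793 + 6.7564 + 10.3954 + 0.2676 = 145.37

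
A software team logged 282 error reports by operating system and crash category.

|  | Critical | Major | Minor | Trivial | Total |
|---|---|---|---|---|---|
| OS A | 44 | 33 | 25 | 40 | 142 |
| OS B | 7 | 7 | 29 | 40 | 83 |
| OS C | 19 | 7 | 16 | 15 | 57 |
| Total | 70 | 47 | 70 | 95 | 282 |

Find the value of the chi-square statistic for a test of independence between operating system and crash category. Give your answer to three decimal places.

Grand total N = 282.
Expected counts (row total × column total / N):
  OS A, Critical: 142×70/282 = 35.248227
  OS A, Major: 142×47/282 = 23.666667
  OS A, Minor: 142×70/282 = 35.248227
  OS A, Trivial: 142×95/282 = 47.836879
  OS B, Critical: 83×70/282 = 20.602837
  OS B, Major: 83×47/282 = 13.833333
  OS B, Minor: 83×70/282 = 20.602837
  OS B, Trivial: 83×95/282 = 27.960993
  OS C, Critical: 57×70/282 = 14.148936
  OS C, Major: 57×47/282 = 9.500000
  OS C, Minor: 57×70/282 = 14.148936
  OS C, Trivial: 57×95/282 = 19.202128
Contributions (O − E)²/E:
  (44 − 35.248227)²/35.248227 = 2.1730
  (33 − 23.666667)²/23.666667 = 3.6808
  (25 − 35.248227)²/35.248227 = 2.9796
  (40 − 47.836879)²/47.836879 = 1.2839
  (7 − 20.602837)²/20.602837 = 8.9812
  (7 − 13.833333)²/13.833333 = 3.3755
  (29 − 20.602837)²/20.602837 = 3.4225
  (40 − 27.960993)²/27.960993 = 5.1836
  (19 − 14.148936)²/14.148936 = 1.6632
  (7 − 9.500000)²/9.500000 = 0.6579
  (16 − 14.148936)²/14.148936 = 0.2422
  (15 − 19.202128)²/19.202128 = 0.9196
χ² = 2.1730 + 3.6808 + 2.9796 + 1.2839 + 8.9812 + 3.3755 + 3.4225 + 5.1836 + 1.6632 + 0.6579 + 0.2422 + 0.9196 = 34.563

34.563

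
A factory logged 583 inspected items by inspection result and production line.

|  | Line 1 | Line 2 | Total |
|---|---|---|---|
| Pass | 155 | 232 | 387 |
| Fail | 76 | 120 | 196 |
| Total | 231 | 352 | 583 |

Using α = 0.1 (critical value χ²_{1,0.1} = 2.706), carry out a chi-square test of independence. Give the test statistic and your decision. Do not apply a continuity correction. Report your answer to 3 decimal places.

Grand total N = 583.
Expected counts (row total × column total / N):
  Pass, Line 1: 387×231/583 = 153.3396
  Pass, Line 2: 387×352/583 = 233.6604
  Fail, Line 1: 196×231/583 = 77.6604
  Fail, Line 2: 196×352/583 = 118.3396
Contributions (O − E)²/E:
  (155 − 153.3396)²/153.3396 = 0.0180
  (232 − 233.6604)²/233.6604 = 0.0118
  (76 − 77.6604)²/77.6604 = 0.0355
  (120 − 118.3396)²/118.3396 = 0.0233
χ² = 0.0180 + 0.0118 + 0.0355 + 0.0233 = 0.089
df = (2−1)(2−1) = 1. Since 0.089 < 2.706, fail to reject the null hypothesis of independence at α = 0.1.

0.089; fail to reject H₀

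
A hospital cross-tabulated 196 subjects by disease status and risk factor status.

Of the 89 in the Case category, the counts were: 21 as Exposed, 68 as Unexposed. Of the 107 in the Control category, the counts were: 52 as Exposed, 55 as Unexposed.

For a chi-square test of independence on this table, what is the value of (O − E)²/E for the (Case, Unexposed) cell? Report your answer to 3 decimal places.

2.642

Row total (Case) = 89; column total (Unexposed) = 123; N = 196.
Expected count E = 89 × 123 / 196 = 55.8520.
Contribution = (O − E)²/E = (68 − 55.8520)² / 55.8520 = 2.642.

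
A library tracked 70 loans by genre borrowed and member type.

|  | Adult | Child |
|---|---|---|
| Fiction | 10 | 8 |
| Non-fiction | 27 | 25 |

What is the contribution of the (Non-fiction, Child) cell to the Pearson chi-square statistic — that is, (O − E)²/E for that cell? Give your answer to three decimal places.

0.010

Row total (Non-fiction) = 52; column total (Child) = 33; N = 70.
Expected count E = 52 × 33 / 70 = 24.5143.
Contribution = (O − E)²/E = (25 − 24.5143)² / 24.5143 = 0.010.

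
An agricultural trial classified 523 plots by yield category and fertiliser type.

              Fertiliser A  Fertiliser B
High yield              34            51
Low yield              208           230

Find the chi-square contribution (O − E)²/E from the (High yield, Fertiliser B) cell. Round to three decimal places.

Row total (High yield) = 85; column total (Fertiliser B) = 281; N = 523.
Expected count E = 85 × 281 / 523 = 45.6692.
Contribution = (O − E)²/E = (51 − 45.6692)² / 45.6692 = 0.622.

0.622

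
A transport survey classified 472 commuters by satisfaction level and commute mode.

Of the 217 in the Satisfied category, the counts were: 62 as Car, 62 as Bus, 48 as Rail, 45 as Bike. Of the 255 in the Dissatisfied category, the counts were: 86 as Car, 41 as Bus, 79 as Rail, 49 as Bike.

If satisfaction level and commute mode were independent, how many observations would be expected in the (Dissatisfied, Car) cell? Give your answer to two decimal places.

Row total (Dissatisfied) = 255; column total (Car) = 148; grand total N = 472.
Expected count = (row total × column total) / N = 255 × 148 / 472 = 79.96.

79.96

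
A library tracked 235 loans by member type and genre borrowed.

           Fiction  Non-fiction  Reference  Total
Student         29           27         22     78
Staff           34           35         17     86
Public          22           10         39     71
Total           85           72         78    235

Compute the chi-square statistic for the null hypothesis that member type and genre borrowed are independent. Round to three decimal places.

25.774

Grand total N = 235.
Expected counts (row total × column total / N):
  Student, Fiction: 78×85/235 = 28.2128
  Student, Non-fiction: 78×72/235 = 23.8979
  Student, Reference: 78×78/235 = 25.8894
  Staff, Fiction: 86×85/235 = 31.1064
  Staff, Non-fiction: 86×72/235 = 26.3489
  Staff, Reference: 86×78/235 = 28.5447
  Public, Fiction: 71×85/235 = 25.6809
  Public, Non-fiction: 71×72/235 = 21.7532
  Public, Reference: 71×78/235 = 23.5660
Contributions (O − E)²/E:
  (29 − 28.2128)²/28.2128 = 0.0220
  (27 − 23.8979)²/23.8979 = 0.4027
  (22 − 25.8894)²/25.8894 = 0.5843
  (34 − 31.1064)²/31.1064 = 0.2692
  (35 − 26.3489)²/26.3489 = 2.8404
  (17 − 28.5447)²/28.5447 = 4.6692
  (22 − 25.6809)²/25.6809 = 0.5276
  (10 − 21.7532)²/21.7532 = 6.3502
  (39 − 23.5660)²/23.5660 = 10.1081
χ² = 0.0220 + 0.4027 + 0.5843 + 0.2692 + 2.8404 + 4.6692 + 0.5276 + 6.3502 + 10.1081 = 25.774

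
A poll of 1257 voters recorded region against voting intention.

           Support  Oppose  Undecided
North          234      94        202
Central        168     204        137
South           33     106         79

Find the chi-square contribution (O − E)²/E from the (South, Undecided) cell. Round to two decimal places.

Row total (South) = 218; column total (Undecided) = 418; N = 1257.
Expected count E = 218 × 418 / 1257 = 72.493.
Contribution = (O − E)²/E = (79 − 72.493)² / 72.493 = 0.58.

0.58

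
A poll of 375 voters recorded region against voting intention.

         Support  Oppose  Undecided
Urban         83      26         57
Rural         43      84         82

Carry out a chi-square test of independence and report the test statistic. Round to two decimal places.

43.42

Row totals: 166, 209. Column totals: 126, 110, 139. Grand total N = 375.
Expected counts (row total × column total / N):
  Urban, Support: 166×126/375 = 55.7760
  Urban, Oppose: 166×110/375 = 48.6933
  Urban, Undecided: 166×139/375 = 61.5307
  Rural, Support: 209×126/375 = 70.2240
  Rural, Oppose: 209×110/375 = 61.3067
  Rural, Undecided: 209×139/375 = 77.4693
Contributions (O − E)²/E:
  (83 − 55.7760)²/55.7760 = 13.2879
  (26 − 48.6933)²/48.6933 = 10.5761
  (57 − 61.5307)²/61.5307 = 0.3336
  (43 − 70.2240)²/70.2240 = 10.5540
  (84 − 61.3067)²/61.3067 = 8.4002
  (82 − 77.4693)²/77.4693 = 0.2650
χ² = 13.2879 + 10.5761 + 0.3336 + 10.5540 + 8.4002 + 0.2650 = 43.42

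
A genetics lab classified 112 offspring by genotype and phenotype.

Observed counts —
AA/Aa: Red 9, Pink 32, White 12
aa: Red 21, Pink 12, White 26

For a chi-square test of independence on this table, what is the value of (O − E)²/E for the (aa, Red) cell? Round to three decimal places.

1.709

Row total (aa) = 59; column total (Red) = 30; N = 112.
Expected count E = 59 × 30 / 112 = 15.8036.
Contribution = (O − E)²/E = (21 − 15.8036)² / 15.8036 = 1.709.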